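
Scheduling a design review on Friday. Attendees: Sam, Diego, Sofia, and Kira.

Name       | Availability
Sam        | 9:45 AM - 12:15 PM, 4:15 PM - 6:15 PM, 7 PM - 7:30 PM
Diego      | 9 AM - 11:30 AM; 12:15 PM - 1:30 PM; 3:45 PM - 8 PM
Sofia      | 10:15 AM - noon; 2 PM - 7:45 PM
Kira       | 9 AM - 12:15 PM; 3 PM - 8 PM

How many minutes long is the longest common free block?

Sam ∩ Diego: 09:45-11:30, 16:15-18:15, 19:00-19:30.
Sam ∩ Diego ∩ Sofia: 10:15-11:30, 16:15-18:15, 19:00-19:30.
Sam ∩ Diego ∩ Sofia ∩ Kira: 10:15-11:30, 16:15-18:15, 19:00-19:30.
So the common availability across everyone is 10:15-11:30, 16:15-18:15, 19:00-19:30.
The longest is 16:15-18:15 at 120 minutes.

120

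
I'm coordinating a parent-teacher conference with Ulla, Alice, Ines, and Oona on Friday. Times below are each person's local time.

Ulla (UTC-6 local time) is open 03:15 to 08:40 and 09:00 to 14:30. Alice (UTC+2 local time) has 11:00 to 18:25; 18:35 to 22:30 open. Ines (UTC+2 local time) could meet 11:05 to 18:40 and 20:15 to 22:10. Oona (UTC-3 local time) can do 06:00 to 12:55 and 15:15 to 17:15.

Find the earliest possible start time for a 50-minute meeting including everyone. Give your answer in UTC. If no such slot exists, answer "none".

Ulla in UTC: 09:15-14:40, 15:00-20:30 (add 6h to convert from UTC-6).
Alice in UTC: 09:00-16:25, 16:35-20:30 (subtract 2h to convert from UTC+2).
Ines in UTC: 09:05-16:40, 18:15-20:10 (subtract 2h to convert from UTC+2).
Oona in UTC: 09:00-15:55, 18:15-20:15 (add 3h to convert from UTC-3).
Ulla ∩ Alice: 09:15-14:40, 15:00-16:25, 16:35-20:30.
Ulla ∩ Alice ∩ Ines: 09:15-14:40, 15:00-16:25, 16:35-16:40, 18:15-20:10.
Ulla ∩ Alice ∩ Ines ∩ Oona: 09:15-14:40, 15:00-15:55, 18:15-20:10.
So the common availability across everyone is 09:15-14:40, 15:00-15:55, 18:15-20:10.
The first common window of at least 50 minutes is 09:15-14:40, so the earliest start is 09:15.

09:15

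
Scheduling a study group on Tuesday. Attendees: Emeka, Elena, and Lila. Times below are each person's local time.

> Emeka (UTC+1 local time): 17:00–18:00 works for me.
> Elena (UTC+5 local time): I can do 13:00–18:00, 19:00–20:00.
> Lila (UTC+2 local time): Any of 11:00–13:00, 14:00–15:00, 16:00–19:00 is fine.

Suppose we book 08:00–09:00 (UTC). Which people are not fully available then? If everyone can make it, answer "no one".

Emeka, Lila

Emeka in UTC: 16:00-17:00 (subtract 1h to convert from UTC+1).
Elena in UTC: 08:00-13:00, 14:00-15:00 (subtract 5h to convert from UTC+5).
Lila in UTC: 09:00-11:00, 12:00-13:00, 14:00-17:00 (subtract 2h to convert from UTC+2).
Emeka: not fully free for 08:00-09:00. Elena: free for 08:00-09:00. Lila: not fully free for 08:00-09:00.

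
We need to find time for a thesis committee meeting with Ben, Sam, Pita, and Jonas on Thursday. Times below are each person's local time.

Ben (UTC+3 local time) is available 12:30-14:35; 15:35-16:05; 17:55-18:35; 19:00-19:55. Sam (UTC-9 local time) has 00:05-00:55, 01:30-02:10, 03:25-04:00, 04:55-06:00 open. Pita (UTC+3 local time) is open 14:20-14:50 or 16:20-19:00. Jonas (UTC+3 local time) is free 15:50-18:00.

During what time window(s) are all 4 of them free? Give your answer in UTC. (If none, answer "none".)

Ben in UTC: 09:30-11:35, 12:35-13:05, 14:55-15:35, 16:00-16:55 (subtract 3h to convert from UTC+3).
Sam in UTC: 09:05-09:55, 10:30-11:10, 12:25-13:00, 13:55-15:00 (add 9h to convert from UTC-9).
Pita in UTC: 11:20-11:50, 13:20-16:00 (subtract 3h to convert from UTC+3).
Jonas in UTC: 12:50-15:00 (subtract 3h to convert from UTC+3).
Ben ∩ Sam: 09:30-09:55, 10:30-11:10, 12:35-13:00, 14:55-15:00.
Ben ∩ Sam ∩ Pita: 14:55-15:00.
Ben ∩ Sam ∩ Pita ∩ Jonas: 14:55-15:00.

14:55-15:00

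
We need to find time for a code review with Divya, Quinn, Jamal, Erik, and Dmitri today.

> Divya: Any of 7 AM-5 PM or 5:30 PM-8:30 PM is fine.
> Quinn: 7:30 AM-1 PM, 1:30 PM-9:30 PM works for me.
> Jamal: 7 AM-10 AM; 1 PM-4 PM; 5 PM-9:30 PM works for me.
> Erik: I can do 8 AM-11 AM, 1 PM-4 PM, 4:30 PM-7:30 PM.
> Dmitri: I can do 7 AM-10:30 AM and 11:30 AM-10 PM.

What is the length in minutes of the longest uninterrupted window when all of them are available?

Divya ∩ Quinn: 07:30-13:00, 13:30-17:00, 17:30-20:30.
Divya ∩ Quinn ∩ Jamal: 07:30-10:00, 13:30-16:00, 17:30-20:30.
Divya ∩ Quinn ∩ Jamal ∩ Erik: 08:00-10:00, 13:30-16:00, 17:30-19:30.
Divya ∩ Quinn ∩ Jamal ∩ Erik ∩ Dmitri: 08:00-10:00, 13:30-16:00, 17:30-19:30.
The longest is 13:30-16:00 at 150 minutes.

150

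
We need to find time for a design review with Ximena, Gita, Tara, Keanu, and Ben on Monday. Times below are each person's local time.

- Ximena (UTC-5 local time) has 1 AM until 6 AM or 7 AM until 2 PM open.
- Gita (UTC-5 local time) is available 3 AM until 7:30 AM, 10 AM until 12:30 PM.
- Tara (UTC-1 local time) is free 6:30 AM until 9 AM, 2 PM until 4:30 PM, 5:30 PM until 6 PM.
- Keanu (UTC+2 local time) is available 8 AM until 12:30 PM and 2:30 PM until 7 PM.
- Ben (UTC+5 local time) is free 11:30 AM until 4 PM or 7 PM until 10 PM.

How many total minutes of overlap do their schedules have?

Ximena in UTC: 06:00-11:00, 12:00-19:00 (add 5h to convert from UTC-5).
Gita in UTC: 08:00-12:30, 15:00-17:30 (add 5h to convert from UTC-5).
Tara in UTC: 07:30-10:00, 15:00-17:30, 18:30-19:00 (add 1h to convert from UTC-1).
Keanu in UTC: 06:00-10:30, 12:30-17:00 (subtract 2h to convert from UTC+2).
Ben in UTC: 06:30-11:00, 14:00-17:00 (subtract 5h to convert from UTC+5).
Ximena ∩ Gita: 08:00-11:00, 12:00-12:30, 15:00-17:30.
Ximena ∩ Gita ∩ Tara: 08:00-10:00, 15:00-17:30.
Ximena ∩ Gita ∩ Tara ∩ Keanu: 08:00-10:00, 15:00-17:00.
Ximena ∩ Gita ∩ Tara ∩ Keanu ∩ Ben: 08:00-10:00, 15:00-17:00.
Summing the common windows: 120 + 120 = 240 minutes.

240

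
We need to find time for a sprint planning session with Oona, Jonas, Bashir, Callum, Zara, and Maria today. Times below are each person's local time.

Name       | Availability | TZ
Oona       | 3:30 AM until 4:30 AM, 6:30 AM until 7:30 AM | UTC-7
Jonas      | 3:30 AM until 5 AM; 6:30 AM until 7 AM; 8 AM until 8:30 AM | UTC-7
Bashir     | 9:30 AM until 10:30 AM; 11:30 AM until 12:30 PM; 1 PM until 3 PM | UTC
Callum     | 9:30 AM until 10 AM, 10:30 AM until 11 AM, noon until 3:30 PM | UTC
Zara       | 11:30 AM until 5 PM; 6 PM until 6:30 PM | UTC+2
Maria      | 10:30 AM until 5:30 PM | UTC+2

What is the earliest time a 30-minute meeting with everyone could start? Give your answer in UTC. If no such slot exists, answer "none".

13:30

Oona in UTC: 10:30-11:30, 13:30-14:30 (add 7h to convert from UTC-7).
Jonas in UTC: 10:30-12:00, 13:30-14:00, 15:00-15:30 (add 7h to convert from UTC-7).
Bashir in UTC: 09:30-10:30, 11:30-12:30, 13:00-15:00.
Callum in UTC: 09:30-10:00, 10:30-11:00, 12:00-15:30.
Zara in UTC: 09:30-15:00, 16:00-16:30 (subtract 2h to convert from UTC+2).
Maria in UTC: 08:30-15:30 (subtract 2h to convert from UTC+2).
Oona ∩ Jonas: 10:30-11:30, 13:30-14:00.
Oona ∩ Jonas ∩ Bashir: 13:30-14:00.
Oona ∩ Jonas ∩ Bashir ∩ Callum: 13:30-14:00.
Oona ∩ Jonas ∩ Bashir ∩ Callum ∩ Zara: 13:30-14:00.
Oona ∩ Jonas ∩ Bashir ∩ Callum ∩ Zara ∩ Maria: 13:30-14:00.
The first common window of at least 30 minutes is 13:30-14:00, so the earliest start is 13:30.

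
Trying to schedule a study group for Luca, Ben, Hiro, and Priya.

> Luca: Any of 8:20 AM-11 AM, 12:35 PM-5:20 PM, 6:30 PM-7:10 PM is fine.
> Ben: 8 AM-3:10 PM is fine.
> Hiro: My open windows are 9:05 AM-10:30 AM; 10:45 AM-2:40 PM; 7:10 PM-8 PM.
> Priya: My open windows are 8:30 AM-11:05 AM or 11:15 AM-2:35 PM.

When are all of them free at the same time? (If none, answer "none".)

Luca ∩ Ben: 08:20-11:00, 12:35-15:10.
Luca ∩ Ben ∩ Hiro: 09:05-10:30, 10:45-11:00, 12:35-14:40.
Luca ∩ Ben ∩ Hiro ∩ Priya: 09:05-10:30, 10:45-11:00, 12:35-14:35.
Those are the intersection windows.

09:05-10:30, 10:45-11:00, 12:35-14:35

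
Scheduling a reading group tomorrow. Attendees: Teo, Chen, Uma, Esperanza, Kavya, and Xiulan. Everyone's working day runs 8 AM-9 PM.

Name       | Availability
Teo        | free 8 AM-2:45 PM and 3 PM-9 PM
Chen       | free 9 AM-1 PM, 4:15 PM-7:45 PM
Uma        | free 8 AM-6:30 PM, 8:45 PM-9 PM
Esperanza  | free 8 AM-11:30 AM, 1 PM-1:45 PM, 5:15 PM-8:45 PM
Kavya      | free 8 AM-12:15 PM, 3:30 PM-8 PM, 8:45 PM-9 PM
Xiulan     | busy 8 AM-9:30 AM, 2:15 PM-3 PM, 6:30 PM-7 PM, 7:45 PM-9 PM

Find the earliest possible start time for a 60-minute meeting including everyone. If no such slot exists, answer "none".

09:30

Teo free: 08:00-14:45, 15:00-21:00.
Chen free: 09:00-13:00, 16:15-19:45.
Uma free: 08:00-18:30, 20:45-21:00.
Esperanza free: 08:00-11:30, 13:00-13:45, 17:15-20:45.
Kavya free: 08:00-12:15, 15:30-20:00, 20:45-21:00.
Xiulan free: 09:30-14:15, 15:00-18:30, 19:00-19:45 (invert busy blocks within the working day).
Teo ∩ Chen: 09:00-13:00, 16:15-19:45.
Teo ∩ Chen ∩ Uma: 09:00-13:00, 16:15-18:30.
Teo ∩ Chen ∩ Uma ∩ Esperanza: 09:00-11:30, 17:15-18:30.
Teo ∩ Chen ∩ Uma ∩ Esperanza ∩ Kavya: 09:00-11:30, 17:15-18:30.
Teo ∩ Chen ∩ Uma ∩ Esperanza ∩ Kavya ∩ Xiulan: 09:30-11:30, 17:15-18:30.
The first common window of at least 60 minutes is 09:30-11:30, so the earliest start is 09:30.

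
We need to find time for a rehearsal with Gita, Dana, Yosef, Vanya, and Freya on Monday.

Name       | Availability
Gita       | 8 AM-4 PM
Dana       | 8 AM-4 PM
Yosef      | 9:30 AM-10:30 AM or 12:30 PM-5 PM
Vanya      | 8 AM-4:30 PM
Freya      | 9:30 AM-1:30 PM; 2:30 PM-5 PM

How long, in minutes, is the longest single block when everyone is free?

Gita ∩ Dana: 08:00-16:00.
Gita ∩ Dana ∩ Yosef: 09:30-10:30, 12:30-16:00.
Gita ∩ Dana ∩ Yosef ∩ Vanya: 09:30-10:30, 12:30-16:00.
Gita ∩ Dana ∩ Yosef ∩ Vanya ∩ Freya: 09:30-10:30, 12:30-13:30, 14:30-16:00.
The longest is 14:30-16:00 at 90 minutes.

90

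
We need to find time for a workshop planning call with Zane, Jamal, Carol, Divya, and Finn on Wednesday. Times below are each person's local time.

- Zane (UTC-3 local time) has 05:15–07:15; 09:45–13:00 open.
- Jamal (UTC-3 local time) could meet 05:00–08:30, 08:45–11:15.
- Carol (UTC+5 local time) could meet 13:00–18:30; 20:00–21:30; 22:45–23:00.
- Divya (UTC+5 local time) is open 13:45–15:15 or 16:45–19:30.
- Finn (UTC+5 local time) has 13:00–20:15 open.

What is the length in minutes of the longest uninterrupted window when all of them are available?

Zane in UTC: 08:15-10:15, 12:45-16:00 (add 3h to convert from UTC-3).
Jamal in UTC: 08:00-11:30, 11:45-14:15 (add 3h to convert from UTC-3).
Carol in UTC: 08:00-13:30, 15:00-16:30, 17:45-18:00 (subtract 5h to convert from UTC+5).
Divya in UTC: 08:45-10:15, 11:45-14:30 (subtract 5h to convert from UTC+5).
Finn in UTC: 08:00-15:15 (subtract 5h to convert from UTC+5).
Zane ∩ Jamal: 08:15-10:15, 12:45-14:15.
Zane ∩ Jamal ∩ Carol: 08:15-10:15, 12:45-13:30.
Zane ∩ Jamal ∩ Carol ∩ Divya: 08:45-10:15, 12:45-13:30.
Zane ∩ Jamal ∩ Carol ∩ Divya ∩ Finn: 08:45-10:15, 12:45-13:30.
The longest is 08:45-10:15 at 90 minutes.

90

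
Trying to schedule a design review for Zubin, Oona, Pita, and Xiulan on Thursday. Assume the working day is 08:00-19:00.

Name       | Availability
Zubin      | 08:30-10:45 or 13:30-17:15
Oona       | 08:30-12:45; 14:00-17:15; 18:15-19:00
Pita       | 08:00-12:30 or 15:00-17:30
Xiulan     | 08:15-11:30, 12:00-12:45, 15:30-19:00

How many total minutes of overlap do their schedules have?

240

Zubin ∩ Oona: 08:30-10:45, 14:00-17:15.
Zubin ∩ Oona ∩ Pita: 08:30-10:45, 15:00-17:15.
Zubin ∩ Oona ∩ Pita ∩ Xiulan: 08:30-10:45, 15:30-17:15.
Summing the common windows: 135 + 105 = 240 minutes.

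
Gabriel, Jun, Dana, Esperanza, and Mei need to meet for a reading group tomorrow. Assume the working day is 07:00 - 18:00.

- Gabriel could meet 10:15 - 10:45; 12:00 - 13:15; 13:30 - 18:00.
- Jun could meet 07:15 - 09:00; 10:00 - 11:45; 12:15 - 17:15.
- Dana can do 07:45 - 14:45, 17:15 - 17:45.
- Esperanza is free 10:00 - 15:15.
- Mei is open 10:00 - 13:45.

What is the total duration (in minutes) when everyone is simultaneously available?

Gabriel ∩ Jun: 10:15-10:45, 12:15-13:15, 13:30-17:15.
Gabriel ∩ Jun ∩ Dana: 10:15-10:45, 12:15-13:15, 13:30-14:45.
Gabriel ∩ Jun ∩ Dana ∩ Esperanza: 10:15-10:45, 12:15-13:15, 13:30-14:45.
Gabriel ∩ Jun ∩ Dana ∩ Esperanza ∩ Mei: 10:15-10:45, 12:15-13:15, 13:30-13:45.
So the common availability across everyone is 10:15-10:45, 12:15-13:15, 13:30-13:45.
Summing the common windows: 30 + 60 + 15 = 105 minutes.

105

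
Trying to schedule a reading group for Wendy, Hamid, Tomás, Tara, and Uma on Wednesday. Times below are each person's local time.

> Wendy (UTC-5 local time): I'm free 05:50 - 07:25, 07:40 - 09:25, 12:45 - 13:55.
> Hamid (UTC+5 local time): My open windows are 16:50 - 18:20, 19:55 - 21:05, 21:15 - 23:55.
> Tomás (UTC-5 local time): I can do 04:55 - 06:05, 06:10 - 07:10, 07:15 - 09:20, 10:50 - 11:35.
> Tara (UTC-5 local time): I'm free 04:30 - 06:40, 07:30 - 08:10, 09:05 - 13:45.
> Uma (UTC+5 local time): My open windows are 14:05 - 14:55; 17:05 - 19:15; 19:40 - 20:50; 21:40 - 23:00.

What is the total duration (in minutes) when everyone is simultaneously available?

30

Wendy in UTC: 10:50-12:25, 12:40-14:25, 17:45-18:55 (add 5h to convert from UTC-5).
Hamid in UTC: 11:50-13:20, 14:55-16:05, 16:15-18:55 (subtract 5h to convert from UTC+5).
Tomás in UTC: 09:55-11:05, 11:10-12:10, 12:15-14:20, 15:50-16:35 (add 5h to convert from UTC-5).
Tara in UTC: 09:30-11:40, 12:30-13:10, 14:05-18:45 (add 5h to convert from UTC-5).
Uma in UTC: 09:05-09:55, 12:05-14:15, 14:40-15:50, 16:40-18:00 (subtract 5h to convert from UTC+5).
Wendy ∩ Hamid: 11:50-12:25, 12:40-13:20, 17:45-18:55.
Wendy ∩ Hamid ∩ Tomás: 11:50-12:10, 12:15-12:25, 12:40-13:20.
Wendy ∩ Hamid ∩ Tomás ∩ Tara: 12:40-13:10.
Wendy ∩ Hamid ∩ Tomás ∩ Tara ∩ Uma: 12:40-13:10.
Those are the intersection windows.
That's a single block of 30 minutes.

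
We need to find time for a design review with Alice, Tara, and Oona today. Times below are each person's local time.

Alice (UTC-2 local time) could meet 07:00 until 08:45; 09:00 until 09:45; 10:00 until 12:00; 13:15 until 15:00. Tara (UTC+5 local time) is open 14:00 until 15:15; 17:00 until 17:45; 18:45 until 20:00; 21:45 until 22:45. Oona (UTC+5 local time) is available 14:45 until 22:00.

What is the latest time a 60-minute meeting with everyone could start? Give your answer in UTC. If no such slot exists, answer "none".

Alice in UTC: 09:00-10:45, 11:00-11:45, 12:00-14:00, 15:15-17:00 (add 2h to convert from UTC-2).
Tara in UTC: 09:00-10:15, 12:00-12:45, 13:45-15:00, 16:45-17:45 (subtract 5h to convert from UTC+5).
Oona in UTC: 09:45-17:00 (subtract 5h to convert from UTC+5).
Alice ∩ Tara: 09:00-10:15, 12:00-12:45, 13:45-14:00, 16:45-17:00.
Alice ∩ Tara ∩ Oona: 09:45-10:15, 12:00-12:45, 13:45-14:00, 16:45-17:00.
No common window is at least 60 minutes long.

none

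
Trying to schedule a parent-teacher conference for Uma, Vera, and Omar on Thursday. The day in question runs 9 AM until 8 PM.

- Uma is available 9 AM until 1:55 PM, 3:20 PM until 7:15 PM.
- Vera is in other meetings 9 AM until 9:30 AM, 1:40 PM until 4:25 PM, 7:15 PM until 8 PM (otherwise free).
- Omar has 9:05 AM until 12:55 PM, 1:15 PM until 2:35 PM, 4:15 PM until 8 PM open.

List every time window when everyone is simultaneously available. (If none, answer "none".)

09:30-12:55, 13:15-13:40, 16:25-19:15

Uma free: 09:00-13:55, 15:20-19:15.
Vera free: 09:30-13:40, 16:25-19:15 (invert busy blocks within the working day).
Omar free: 09:05-12:55, 13:15-14:35, 16:15-20:00.
Uma ∩ Vera: 09:30-13:40, 16:25-19:15.
Uma ∩ Vera ∩ Omar: 09:30-12:55, 13:15-13:40, 16:25-19:15.
Those are the intersection windows.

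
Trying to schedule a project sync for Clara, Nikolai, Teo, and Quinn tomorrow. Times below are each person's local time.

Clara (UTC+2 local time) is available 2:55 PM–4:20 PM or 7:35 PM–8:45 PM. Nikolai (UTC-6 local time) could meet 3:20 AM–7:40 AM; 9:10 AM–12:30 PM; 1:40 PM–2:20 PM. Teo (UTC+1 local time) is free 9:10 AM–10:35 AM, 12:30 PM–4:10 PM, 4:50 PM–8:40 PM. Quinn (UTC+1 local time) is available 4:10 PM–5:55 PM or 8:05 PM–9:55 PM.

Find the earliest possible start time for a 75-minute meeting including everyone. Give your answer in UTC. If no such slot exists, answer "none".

none

Clara in UTC: 12:55-14:20, 17:35-18:45 (subtract 2h to convert from UTC+2).
Nikolai in UTC: 09:20-13:40, 15:10-18:30, 19:40-20:20 (add 6h to convert from UTC-6).
Teo in UTC: 08:10-09:35, 11:30-15:10, 15:50-19:40 (subtract 1h to convert from UTC+1).
Quinn in UTC: 15:10-16:55, 19:05-20:55 (subtract 1h to convert from UTC+1).
Clara ∩ Nikolai: 12:55-13:40, 17:35-18:30.
Clara ∩ Nikolai ∩ Teo: 12:55-13:40, 17:35-18:30.
Clara ∩ Nikolai ∩ Teo ∩ Quinn: ∅.
There is no time when everyone is free.
No common window is at least 75 minutes long.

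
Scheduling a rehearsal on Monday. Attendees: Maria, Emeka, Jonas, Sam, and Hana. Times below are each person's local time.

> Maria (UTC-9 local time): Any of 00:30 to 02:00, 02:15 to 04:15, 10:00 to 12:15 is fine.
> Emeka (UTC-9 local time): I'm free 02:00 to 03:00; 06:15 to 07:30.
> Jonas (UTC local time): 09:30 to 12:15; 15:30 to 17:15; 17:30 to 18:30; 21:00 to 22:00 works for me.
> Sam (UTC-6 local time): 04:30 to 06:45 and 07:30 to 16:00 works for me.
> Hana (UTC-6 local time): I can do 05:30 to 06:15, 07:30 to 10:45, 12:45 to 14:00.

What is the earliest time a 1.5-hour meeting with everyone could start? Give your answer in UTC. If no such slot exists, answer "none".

Maria in UTC: 09:30-11:00, 11:15-13:15, 19:00-21:15 (add 9h to convert from UTC-9).
Emeka in UTC: 11:00-12:00, 15:15-16:30 (add 9h to convert from UTC-9).
Jonas in UTC: 09:30-12:15, 15:30-17:15, 17:30-18:30, 21:00-22:00.
Sam in UTC: 10:30-12:45, 13:30-22:00 (add 6h to convert from UTC-6).
Hana in UTC: 11:30-12:15, 13:30-16:45, 18:45-20:00 (add 6h to convert from UTC-6).
Maria ∩ Emeka: 11:15-12:00.
Maria ∩ Emeka ∩ Jonas: 11:15-12:00.
Maria ∩ Emeka ∩ Jonas ∩ Sam: 11:15-12:00.
Maria ∩ Emeka ∩ Jonas ∩ Sam ∩ Hana: 11:30-12:00.
Those are the intersection windows.
No common window is at least 90 minutes long.

none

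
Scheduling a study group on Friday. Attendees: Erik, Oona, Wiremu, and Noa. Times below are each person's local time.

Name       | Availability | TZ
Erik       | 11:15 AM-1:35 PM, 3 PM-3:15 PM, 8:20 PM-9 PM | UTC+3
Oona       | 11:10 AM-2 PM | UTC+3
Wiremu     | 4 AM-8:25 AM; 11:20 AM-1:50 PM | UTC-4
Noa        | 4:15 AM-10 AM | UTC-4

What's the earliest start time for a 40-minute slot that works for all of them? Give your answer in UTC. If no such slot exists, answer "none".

Erik in UTC: 08:15-10:35, 12:00-12:15, 17:20-18:00 (subtract 3h to convert from UTC+3).
Oona in UTC: 08:10-11:00 (subtract 3h to convert from UTC+3).
Wiremu in UTC: 08:00-12:25, 15:20-17:50 (add 4h to convert from UTC-4).
Noa in UTC: 08:15-14:00 (add 4h to convert from UTC-4).
Erik ∩ Oona: 08:15-10:35.
Erik ∩ Oona ∩ Wiremu: 08:15-10:35.
Erik ∩ Oona ∩ Wiremu ∩ Noa: 08:15-10:35.
So the common availability across everyone is 08:15-10:35.
The first common window of at least 40 minutes is 08:15-10:35, so the earliest start is 08:15.

08:15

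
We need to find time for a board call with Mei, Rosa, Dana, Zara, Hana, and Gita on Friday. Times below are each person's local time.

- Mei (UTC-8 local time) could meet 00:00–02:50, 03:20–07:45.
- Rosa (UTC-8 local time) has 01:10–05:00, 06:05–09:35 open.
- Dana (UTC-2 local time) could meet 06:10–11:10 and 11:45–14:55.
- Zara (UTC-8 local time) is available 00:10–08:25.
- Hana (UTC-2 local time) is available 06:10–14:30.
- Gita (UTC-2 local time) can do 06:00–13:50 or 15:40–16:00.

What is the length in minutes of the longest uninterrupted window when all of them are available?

Mei in UTC: 08:00-10:50, 11:20-15:45 (add 8h to convert from UTC-8).
Rosa in UTC: 09:10-13:00, 14:05-17:35 (add 8h to convert from UTC-8).
Dana in UTC: 08:10-13:10, 13:45-16:55 (add 2h to convert from UTC-2).
Zara in UTC: 08:10-16:25 (add 8h to convert from UTC-8).
Hana in UTC: 08:10-16:30 (add 2h to convert from UTC-2).
Gita in UTC: 08:00-15:50, 17:40-18:00 (add 2h to convert from UTC-2).
Mei ∩ Rosa: 09:10-10:50, 11:20-13:00, 14:05-15:45.
Mei ∩ Rosa ∩ Dana: 09:10-10:50, 11:20-13:00, 14:05-15:45.
Mei ∩ Rosa ∩ Dana ∩ Zara: 09:10-10:50, 11:20-13:00, 14:05-15:45.
Mei ∩ Rosa ∩ Dana ∩ Zara ∩ Hana: 09:10-10:50, 11:20-13:00, 14:05-15:45.
Mei ∩ Rosa ∩ Dana ∩ Zara ∩ Hana ∩ Gita: 09:10-10:50, 11:20-13:00, 14:05-15:45.
Those are the intersection windows.
The longest is 09:10-10:50 at 100 minutes.

100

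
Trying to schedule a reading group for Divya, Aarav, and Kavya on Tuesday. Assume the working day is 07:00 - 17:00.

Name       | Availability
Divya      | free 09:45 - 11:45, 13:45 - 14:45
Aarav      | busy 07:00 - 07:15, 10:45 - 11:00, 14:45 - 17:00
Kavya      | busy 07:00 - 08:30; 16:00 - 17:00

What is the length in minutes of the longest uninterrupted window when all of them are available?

Divya free: 09:45-11:45, 13:45-14:45.
Aarav free: 07:15-10:45, 11:00-14:45 (invert busy blocks within the working day).
Kavya free: 08:30-16:00 (invert busy blocks within the working day).
Divya ∩ Aarav: 09:45-10:45, 11:00-11:45, 13:45-14:45.
Divya ∩ Aarav ∩ Kavya: 09:45-10:45, 11:00-11:45, 13:45-14:45.
So the common availability across everyone is 09:45-10:45, 11:00-11:45, 13:45-14:45.
The longest is 09:45-10:45 at 60 minutes.

60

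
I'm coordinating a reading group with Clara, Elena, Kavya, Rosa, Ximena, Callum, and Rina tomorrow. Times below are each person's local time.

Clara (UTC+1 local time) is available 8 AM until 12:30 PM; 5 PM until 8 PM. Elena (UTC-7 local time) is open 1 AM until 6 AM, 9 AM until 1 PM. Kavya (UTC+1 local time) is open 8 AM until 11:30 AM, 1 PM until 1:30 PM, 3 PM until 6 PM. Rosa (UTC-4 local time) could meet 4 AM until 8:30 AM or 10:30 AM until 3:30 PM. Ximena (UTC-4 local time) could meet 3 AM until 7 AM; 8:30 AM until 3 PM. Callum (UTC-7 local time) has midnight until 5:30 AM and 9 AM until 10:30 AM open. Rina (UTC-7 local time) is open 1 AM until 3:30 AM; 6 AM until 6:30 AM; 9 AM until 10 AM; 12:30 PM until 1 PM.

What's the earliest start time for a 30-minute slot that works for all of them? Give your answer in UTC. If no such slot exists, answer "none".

08:00

Clara in UTC: 07:00-11:30, 16:00-19:00 (subtract 1h to convert from UTC+1).
Elena in UTC: 08:00-13:00, 16:00-20:00 (add 7h to convert from UTC-7).
Kavya in UTC: 07:00-10:30, 12:00-12:30, 14:00-17:00 (subtract 1h to convert from UTC+1).
Rosa in UTC: 08:00-12:30, 14:30-19:30 (add 4h to convert from UTC-4).
Ximena in UTC: 07:00-11:00, 12:30-19:00 (add 4h to convert from UTC-4).
Callum in UTC: 07:00-12:30, 16:00-17:30 (add 7h to convert from UTC-7).
Rina in UTC: 08:00-10:30, 13:00-13:30, 16:00-17:00, 19:30-20:00 (add 7h to convert from UTC-7).
Clara ∩ Elena: 08:00-11:30, 16:00-19:00.
Clara ∩ Elena ∩ Kavya: 08:00-10:30, 16:00-17:00.
Clara ∩ Elena ∩ Kavya ∩ Rosa: 08:00-10:30, 16:00-17:00.
Clara ∩ Elena ∩ Kavya ∩ Rosa ∩ Ximena: 08:00-10:30, 16:00-17:00.
Clara ∩ Elena ∩ Kavya ∩ Rosa ∩ Ximena ∩ Callum: 08:00-10:30, 16:00-17:00.
Clara ∩ Elena ∩ Kavya ∩ Rosa ∩ Ximena ∩ Callum ∩ Rina: 08:00-10:30, 16:00-17:00.
The first common window of at least 30 minutes is 08:00-10:30, so the earliest start is 08:00.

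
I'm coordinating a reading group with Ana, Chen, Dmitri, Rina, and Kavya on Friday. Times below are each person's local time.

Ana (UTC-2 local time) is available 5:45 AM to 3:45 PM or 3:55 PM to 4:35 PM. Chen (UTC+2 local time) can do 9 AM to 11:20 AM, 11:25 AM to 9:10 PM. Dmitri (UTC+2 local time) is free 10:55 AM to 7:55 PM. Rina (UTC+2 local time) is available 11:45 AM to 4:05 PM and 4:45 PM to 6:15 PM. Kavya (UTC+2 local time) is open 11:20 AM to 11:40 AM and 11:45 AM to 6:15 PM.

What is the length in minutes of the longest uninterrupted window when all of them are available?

Ana in UTC: 07:45-17:45, 17:55-18:35 (add 2h to convert from UTC-2).
Chen in UTC: 07:00-09:20, 09:25-19:10 (subtract 2h to convert from UTC+2).
Dmitri in UTC: 08:55-17:55 (subtract 2h to convert from UTC+2).
Rina in UTC: 09:45-14:05, 14:45-16:15 (subtract 2h to convert from UTC+2).
Kavya in UTC: 09:20-09:40, 09:45-16:15 (subtract 2h to convert from UTC+2).
Ana ∩ Chen: 07:45-09:20, 09:25-17:45, 17:55-18:35.
Ana ∩ Chen ∩ Dmitri: 08:55-09:20, 09:25-17:45.
Ana ∩ Chen ∩ Dmitri ∩ Rina: 09:45-14:05, 14:45-16:15.
Ana ∩ Chen ∩ Dmitri ∩ Rina ∩ Kavya: 09:45-14:05, 14:45-16:15.
The longest is 09:45-14:05 at 260 minutes.

260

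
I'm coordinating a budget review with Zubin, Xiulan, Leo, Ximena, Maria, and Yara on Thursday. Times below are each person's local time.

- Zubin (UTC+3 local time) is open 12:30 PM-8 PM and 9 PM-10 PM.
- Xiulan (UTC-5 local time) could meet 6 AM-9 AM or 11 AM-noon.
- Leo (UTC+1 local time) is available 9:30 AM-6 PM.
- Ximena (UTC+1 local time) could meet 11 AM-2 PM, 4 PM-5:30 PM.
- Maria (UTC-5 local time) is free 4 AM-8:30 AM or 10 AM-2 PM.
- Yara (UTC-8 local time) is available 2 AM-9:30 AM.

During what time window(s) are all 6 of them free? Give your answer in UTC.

Zubin in UTC: 09:30-17:00, 18:00-19:00 (subtract 3h to convert from UTC+3).
Xiulan in UTC: 11:00-14:00, 16:00-17:00 (add 5h to convert from UTC-5).
Leo in UTC: 08:30-17:00 (subtract 1h to convert from UTC+1).
Ximena in UTC: 10:00-13:00, 15:00-16:30 (subtract 1h to convert from UTC+1).
Maria in UTC: 09:00-13:30, 15:00-19:00 (add 5h to convert from UTC-5).
Yara in UTC: 10:00-17:30 (add 8h to convert from UTC-8).
Zubin ∩ Xiulan: 11:00-14:00, 16:00-17:00.
Zubin ∩ Xiulan ∩ Leo: 11:00-14:00, 16:00-17:00.
Zubin ∩ Xiulan ∩ Leo ∩ Ximena: 11:00-13:00, 16:00-16:30.
Zubin ∩ Xiulan ∩ Leo ∩ Ximena ∩ Maria: 11:00-13:00, 16:00-16:30.
Zubin ∩ Xiulan ∩ Leo ∩ Ximena ∩ Maria ∩ Yara: 11:00-13:00, 16:00-16:30.
So the common availability across everyone is 11:00-13:00, 16:00-16:30.

11:00-13:00, 16:00-16:30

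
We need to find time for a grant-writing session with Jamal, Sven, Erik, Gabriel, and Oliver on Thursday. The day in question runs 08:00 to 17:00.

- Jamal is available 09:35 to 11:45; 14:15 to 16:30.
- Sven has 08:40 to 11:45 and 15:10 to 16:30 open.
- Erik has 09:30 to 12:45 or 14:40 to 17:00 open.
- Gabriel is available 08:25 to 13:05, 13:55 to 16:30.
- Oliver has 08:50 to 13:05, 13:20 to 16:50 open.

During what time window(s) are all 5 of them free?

Jamal ∩ Sven: 09:35-11:45, 15:10-16:30.
Jamal ∩ Sven ∩ Erik: 09:35-11:45, 15:10-16:30.
Jamal ∩ Sven ∩ Erik ∩ Gabriel: 09:35-11:45, 15:10-16:30.
Jamal ∩ Sven ∩ Erik ∩ Gabriel ∩ Oliver: 09:35-11:45, 15:10-16:30.

09:35-11:45, 15:10-16:30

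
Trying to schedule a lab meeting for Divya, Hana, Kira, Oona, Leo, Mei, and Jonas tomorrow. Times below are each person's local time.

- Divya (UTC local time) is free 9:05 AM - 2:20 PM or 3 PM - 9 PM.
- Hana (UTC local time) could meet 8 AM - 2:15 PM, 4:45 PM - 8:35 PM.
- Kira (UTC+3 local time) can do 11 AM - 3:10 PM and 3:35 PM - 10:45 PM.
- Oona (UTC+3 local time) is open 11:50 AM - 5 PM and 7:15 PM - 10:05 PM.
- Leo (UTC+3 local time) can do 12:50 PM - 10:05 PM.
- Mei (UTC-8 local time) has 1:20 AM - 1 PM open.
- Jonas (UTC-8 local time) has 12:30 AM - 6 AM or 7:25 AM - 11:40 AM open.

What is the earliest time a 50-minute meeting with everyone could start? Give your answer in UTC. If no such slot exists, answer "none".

Divya in UTC: 09:05-14:20, 15:00-21:00.
Hana in UTC: 08:00-14:15, 16:45-20:35.
Kira in UTC: 08:00-12:10, 12:35-19:45 (subtract 3h to convert from UTC+3).
Oona in UTC: 08:50-14:00, 16:15-19:05 (subtract 3h to convert from UTC+3).
Leo in UTC: 09:50-19:05 (subtract 3h to convert from UTC+3).
Mei in UTC: 09:20-21:00 (add 8h to convert from UTC-8).
Jonas in UTC: 08:30-14:00, 15:25-19:40 (add 8h to convert from UTC-8).
Divya ∩ Hana: 09:05-14:15, 16:45-20:35.
Divya ∩ Hana ∩ Kira: 09:05-12:10, 12:35-14:15, 16:45-19:45.
Divya ∩ Hana ∩ Kira ∩ Oona: 09:05-12:10, 12:35-14:00, 16:45-19:05.
Divya ∩ Hana ∩ Kira ∩ Oona ∩ Leo: 09:50-12:10, 12:35-14:00, 16:45-19:05.
Divya ∩ Hana ∩ Kira ∩ Oona ∩ Leo ∩ Mei: 09:50-12:10, 12:35-14:00, 16:45-19:05.
Divya ∩ Hana ∩ Kira ∩ Oona ∩ Leo ∩ Mei ∩ Jonas: 09:50-12:10, 12:35-14:00, 16:45-19:05.
The first common window of at least 50 minutes is 09:50-12:10, so the earliest start is 09:50.

09:50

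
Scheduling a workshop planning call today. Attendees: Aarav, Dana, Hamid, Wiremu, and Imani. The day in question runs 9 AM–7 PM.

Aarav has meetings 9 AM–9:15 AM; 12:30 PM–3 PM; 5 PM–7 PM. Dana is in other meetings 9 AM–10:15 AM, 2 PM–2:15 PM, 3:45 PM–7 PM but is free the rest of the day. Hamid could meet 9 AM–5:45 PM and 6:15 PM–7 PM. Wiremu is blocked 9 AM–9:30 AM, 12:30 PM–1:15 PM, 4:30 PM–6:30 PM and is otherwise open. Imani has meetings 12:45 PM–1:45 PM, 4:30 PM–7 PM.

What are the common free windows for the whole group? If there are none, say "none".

Aarav free: 09:15-12:30, 15:00-17:00 (invert busy blocks within the working day).
Dana free: 10:15-14:00, 14:15-15:45 (invert busy blocks within the working day).
Hamid free: 09:00-17:45, 18:15-19:00.
Wiremu free: 09:30-12:30, 13:15-16:30, 18:30-19:00 (invert busy blocks within the working day).
Imani free: 09:00-12:45, 13:45-16:30 (invert busy blocks within the working day).
Aarav ∩ Dana: 10:15-12:30, 15:00-15:45.
Aarav ∩ Dana ∩ Hamid: 10:15-12:30, 15:00-15:45.
Aarav ∩ Dana ∩ Hamid ∩ Wiremu: 10:15-12:30, 15:00-15:45.
Aarav ∩ Dana ∩ Hamid ∩ Wiremu ∩ Imani: 10:15-12:30, 15:00-15:45.
Those are the intersection windows.

10:15-12:30, 15:00-15:45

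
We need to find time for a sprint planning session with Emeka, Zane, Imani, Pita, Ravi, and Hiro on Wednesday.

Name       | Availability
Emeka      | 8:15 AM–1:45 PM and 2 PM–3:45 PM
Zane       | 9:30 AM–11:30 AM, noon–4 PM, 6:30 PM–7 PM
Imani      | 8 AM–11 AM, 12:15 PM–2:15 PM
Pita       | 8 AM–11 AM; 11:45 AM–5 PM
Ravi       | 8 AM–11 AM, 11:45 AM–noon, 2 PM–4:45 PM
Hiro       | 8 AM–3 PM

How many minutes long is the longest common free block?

90

Emeka ∩ Zane: 09:30-11:30, 12:00-13:45, 14:00-15:45.
Emeka ∩ Zane ∩ Imani: 09:30-11:00, 12:15-13:45, 14:00-14:15.
Emeka ∩ Zane ∩ Imani ∩ Pita: 09:30-11:00, 12:15-13:45, 14:00-14:15.
Emeka ∩ Zane ∩ Imani ∩ Pita ∩ Ravi: 09:30-11:00, 14:00-14:15.
Emeka ∩ Zane ∩ Imani ∩ Pita ∩ Ravi ∩ Hiro: 09:30-11:00, 14:00-14:15.
The longest is 09:30-11:00 at 90 minutes.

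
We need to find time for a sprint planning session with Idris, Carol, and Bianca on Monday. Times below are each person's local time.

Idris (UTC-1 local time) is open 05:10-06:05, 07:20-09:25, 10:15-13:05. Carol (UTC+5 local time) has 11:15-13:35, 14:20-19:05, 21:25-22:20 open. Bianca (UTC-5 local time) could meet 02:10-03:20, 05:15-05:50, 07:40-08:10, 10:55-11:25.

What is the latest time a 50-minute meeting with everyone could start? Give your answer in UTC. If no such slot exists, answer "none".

none

Idris in UTC: 06:10-07:05, 08:20-10:25, 11:15-14:05 (add 1h to convert from UTC-1).
Carol in UTC: 06:15-08:35, 09:20-14:05, 16:25-17:20 (subtract 5h to convert from UTC+5).
Bianca in UTC: 07:10-08:20, 10:15-10:50, 12:40-13:10, 15:55-16:25 (add 5h to convert from UTC-5).
Idris ∩ Carol: 06:15-07:05, 08:20-08:35, 09:20-10:25, 11:15-14:05.
Idris ∩ Carol ∩ Bianca: 10:15-10:25, 12:40-13:10.
No common window is at least 50 minutes long.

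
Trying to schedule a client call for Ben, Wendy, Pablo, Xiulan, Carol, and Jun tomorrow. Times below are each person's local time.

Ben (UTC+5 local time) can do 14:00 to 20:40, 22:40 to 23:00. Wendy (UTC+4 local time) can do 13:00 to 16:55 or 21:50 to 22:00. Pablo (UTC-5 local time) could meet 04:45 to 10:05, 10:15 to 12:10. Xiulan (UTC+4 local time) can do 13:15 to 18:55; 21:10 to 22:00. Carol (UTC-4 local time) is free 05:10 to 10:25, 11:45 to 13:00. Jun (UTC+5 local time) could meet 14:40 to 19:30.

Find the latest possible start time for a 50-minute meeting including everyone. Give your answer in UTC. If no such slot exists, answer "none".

12:05

Ben in UTC: 09:00-15:40, 17:40-18:00 (subtract 5h to convert from UTC+5).
Wendy in UTC: 09:00-12:55, 17:50-18:00 (subtract 4h to convert from UTC+4).
Pablo in UTC: 09:45-15:05, 15:15-17:10 (add 5h to convert from UTC-5).
Xiulan in UTC: 09:15-14:55, 17:10-18:00 (subtract 4h to convert from UTC+4).
Carol in UTC: 09:10-14:25, 15:45-17:00 (add 4h to convert from UTC-4).
Jun in UTC: 09:40-14:30 (subtract 5h to convert from UTC+5).
Ben ∩ Wendy: 09:00-12:55, 17:50-18:00.
Ben ∩ Wendy ∩ Pablo: 09:45-12:55.
Ben ∩ Wendy ∩ Pablo ∩ Xiulan: 09:45-12:55.
Ben ∩ Wendy ∩ Pablo ∩ Xiulan ∩ Carol: 09:45-12:55.
Ben ∩ Wendy ∩ Pablo ∩ Xiulan ∩ Carol ∩ Jun: 09:45-12:55.
The last common window of at least 50 minutes is 09:45-12:55; a 50-minute meeting can start as late as 12:05 and still end by 12:55.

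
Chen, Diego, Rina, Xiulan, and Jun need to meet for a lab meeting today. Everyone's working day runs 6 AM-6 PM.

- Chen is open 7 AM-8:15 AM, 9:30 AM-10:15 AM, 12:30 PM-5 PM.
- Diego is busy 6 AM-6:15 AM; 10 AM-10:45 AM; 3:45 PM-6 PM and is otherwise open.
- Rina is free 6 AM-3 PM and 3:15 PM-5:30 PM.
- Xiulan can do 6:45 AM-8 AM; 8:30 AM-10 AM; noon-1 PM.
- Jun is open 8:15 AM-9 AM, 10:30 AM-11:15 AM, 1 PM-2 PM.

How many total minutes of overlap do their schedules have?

Chen free: 07:00-08:15, 09:30-10:15, 12:30-17:00.
Diego free: 06:15-10:00, 10:45-15:45 (invert busy blocks within the working day).
Rina free: 06:00-15:00, 15:15-17:30.
Xiulan free: 06:45-08:00, 08:30-10:00, 12:00-13:00.
Jun free: 08:15-09:00, 10:30-11:15, 13:00-14:00.
Chen ∩ Diego: 07:00-08:15, 09:30-10:00, 12:30-15:45.
Chen ∩ Diego ∩ Rina: 07:00-08:15, 09:30-10:00, 12:30-15:00, 15:15-15:45.
Chen ∩ Diego ∩ Rina ∩ Xiulan: 07:00-08:00, 09:30-10:00, 12:30-13:00.
Chen ∩ Diego ∩ Rina ∩ Xiulan ∩ Jun: ∅.
There is no time when everyone is free.
There is no common window, so the total is 0 minutes.

0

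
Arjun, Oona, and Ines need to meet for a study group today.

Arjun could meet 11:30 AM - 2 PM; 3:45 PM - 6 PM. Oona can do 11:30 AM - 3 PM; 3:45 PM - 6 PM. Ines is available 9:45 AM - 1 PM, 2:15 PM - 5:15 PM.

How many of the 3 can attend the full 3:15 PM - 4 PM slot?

1

Ines can make the full 15:15-16:00 slot — that's 1.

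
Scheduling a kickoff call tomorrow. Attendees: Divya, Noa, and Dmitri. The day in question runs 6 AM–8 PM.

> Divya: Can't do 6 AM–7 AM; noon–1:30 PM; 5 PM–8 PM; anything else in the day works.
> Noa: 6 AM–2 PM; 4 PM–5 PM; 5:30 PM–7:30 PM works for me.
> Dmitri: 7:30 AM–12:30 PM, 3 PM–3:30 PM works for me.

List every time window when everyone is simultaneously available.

07:30-12:00

Divya free: 07:00-12:00, 13:30-17:00 (invert busy blocks within the working day).
Noa free: 06:00-14:00, 16:00-17:00, 17:30-19:30.
Dmitri free: 07:30-12:30, 15:00-15:30.
Divya ∩ Noa: 07:00-12:00, 13:30-14:00, 16:00-17:00.
Divya ∩ Noa ∩ Dmitri: 07:30-12:00.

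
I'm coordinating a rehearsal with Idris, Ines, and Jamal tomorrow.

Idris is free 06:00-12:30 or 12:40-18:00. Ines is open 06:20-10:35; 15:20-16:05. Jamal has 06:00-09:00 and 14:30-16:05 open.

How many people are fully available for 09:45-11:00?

1

Idris can make the full 09:45-11:00 slot — that's 1.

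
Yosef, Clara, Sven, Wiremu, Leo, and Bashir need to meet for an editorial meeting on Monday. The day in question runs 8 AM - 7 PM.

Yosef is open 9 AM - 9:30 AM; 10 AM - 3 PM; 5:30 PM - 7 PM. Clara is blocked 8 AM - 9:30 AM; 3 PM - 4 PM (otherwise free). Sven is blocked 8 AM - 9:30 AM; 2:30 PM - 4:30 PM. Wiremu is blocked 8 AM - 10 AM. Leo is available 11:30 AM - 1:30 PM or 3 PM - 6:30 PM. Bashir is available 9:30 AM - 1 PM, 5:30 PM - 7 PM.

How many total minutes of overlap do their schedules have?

Yosef free: 09:00-09:30, 10:00-15:00, 17:30-19:00.
Clara free: 09:30-15:00, 16:00-19:00 (invert busy blocks within the working day).
Sven free: 09:30-14:30, 16:30-19:00 (invert busy blocks within the working day).
Wiremu free: 10:00-19:00 (invert busy blocks within the working day).
Leo free: 11:30-13:30, 15:00-18:30.
Bashir free: 09:30-13:00, 17:30-19:00.
Yosef ∩ Clara: 10:00-15:00, 17:30-19:00.
Yosef ∩ Clara ∩ Sven: 10:00-14:30, 17:30-19:00.
Yosef ∩ Clara ∩ Sven ∩ Wiremu: 10:00-14:30, 17:30-19:00.
Yosef ∩ Clara ∩ Sven ∩ Wiremu ∩ Leo: 11:30-13:30, 17:30-18:30.
Yosef ∩ Clara ∩ Sven ∩ Wiremu ∩ Leo ∩ Bashir: 11:30-13:00, 17:30-18:30.
Those are the intersection windows.
Summing the common windows: 90 + 60 = 150 minutes.

150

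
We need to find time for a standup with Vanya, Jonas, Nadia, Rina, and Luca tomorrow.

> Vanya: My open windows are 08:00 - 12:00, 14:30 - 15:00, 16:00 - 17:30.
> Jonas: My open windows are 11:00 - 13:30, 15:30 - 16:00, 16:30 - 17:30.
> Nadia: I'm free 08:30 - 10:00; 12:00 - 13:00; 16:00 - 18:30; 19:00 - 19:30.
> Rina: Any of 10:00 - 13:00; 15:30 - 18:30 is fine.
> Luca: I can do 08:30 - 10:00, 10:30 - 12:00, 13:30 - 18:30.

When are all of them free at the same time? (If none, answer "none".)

16:30-17:30

Vanya ∩ Jonas: 11:00-12:00, 16:30-17:30.
Vanya ∩ Jonas ∩ Nadia: 16:30-17:30.
Vanya ∩ Jonas ∩ Nadia ∩ Rina: 16:30-17:30.
Vanya ∩ Jonas ∩ Nadia ∩ Rina ∩ Luca: 16:30-17:30.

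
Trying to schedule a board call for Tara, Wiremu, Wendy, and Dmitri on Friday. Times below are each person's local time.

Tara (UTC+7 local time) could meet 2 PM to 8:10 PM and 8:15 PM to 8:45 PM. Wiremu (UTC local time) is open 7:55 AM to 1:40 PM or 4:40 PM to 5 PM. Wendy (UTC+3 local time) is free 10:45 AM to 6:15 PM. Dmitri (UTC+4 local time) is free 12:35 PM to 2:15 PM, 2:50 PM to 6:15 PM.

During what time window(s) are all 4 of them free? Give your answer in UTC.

Tara in UTC: 07:00-13:10, 13:15-13:45 (subtract 7h to convert from UTC+7).
Wiremu in UTC: 07:55-13:40, 16:40-17:00.
Wendy in UTC: 07:45-15:15 (subtract 3h to convert from UTC+3).
Dmitri in UTC: 08:35-10:15, 10:50-14:15 (subtract 4h to convert from UTC+4).
Tara ∩ Wiremu: 07:55-13:10, 13:15-13:40.
Tara ∩ Wiremu ∩ Wendy: 07:55-13:10, 13:15-13:40.
Tara ∩ Wiremu ∩ Wendy ∩ Dmitri: 08:35-10:15, 10:50-13:10, 13:15-13:40.

08:35-10:15, 10:50-13:10, 13:15-13:40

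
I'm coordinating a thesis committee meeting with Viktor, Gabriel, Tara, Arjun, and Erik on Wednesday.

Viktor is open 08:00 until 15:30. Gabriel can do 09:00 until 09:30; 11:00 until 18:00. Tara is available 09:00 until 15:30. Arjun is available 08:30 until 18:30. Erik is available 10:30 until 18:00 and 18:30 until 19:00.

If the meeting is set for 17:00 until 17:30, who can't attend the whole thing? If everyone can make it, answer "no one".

Viktor: not fully free for 17:00-17:30. Gabriel: free for 17:00-17:30. Tara: not fully free for 17:00-17:30. Arjun: free for 17:00-17:30. Erik: free for 17:00-17:30.

Tara, Viktor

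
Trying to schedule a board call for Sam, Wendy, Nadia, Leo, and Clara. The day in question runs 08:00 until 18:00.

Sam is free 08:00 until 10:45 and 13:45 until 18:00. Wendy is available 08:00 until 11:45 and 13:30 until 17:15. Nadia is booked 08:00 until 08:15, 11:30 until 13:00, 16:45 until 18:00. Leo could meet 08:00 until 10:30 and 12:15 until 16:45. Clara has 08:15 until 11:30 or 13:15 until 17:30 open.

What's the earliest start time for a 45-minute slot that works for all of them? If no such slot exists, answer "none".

Sam free: 08:00-10:45, 13:45-18:00.
Wendy free: 08:00-11:45, 13:30-17:15.
Nadia free: 08:15-11:30, 13:00-16:45 (invert busy blocks within the working day).
Leo free: 08:00-10:30, 12:15-16:45.
Clara free: 08:15-11:30, 13:15-17:30.
Sam ∩ Wendy: 08:00-10:45, 13:45-17:15.
Sam ∩ Wendy ∩ Nadia: 08:15-10:45, 13:45-16:45.
Sam ∩ Wendy ∩ Nadia ∩ Leo: 08:15-10:30, 13:45-16:45.
Sam ∩ Wendy ∩ Nadia ∩ Leo ∩ Clara: 08:15-10:30, 13:45-16:45.
The first common window of at least 45 minutes is 08:15-10:30, so the earliest start is 08:15.

08:15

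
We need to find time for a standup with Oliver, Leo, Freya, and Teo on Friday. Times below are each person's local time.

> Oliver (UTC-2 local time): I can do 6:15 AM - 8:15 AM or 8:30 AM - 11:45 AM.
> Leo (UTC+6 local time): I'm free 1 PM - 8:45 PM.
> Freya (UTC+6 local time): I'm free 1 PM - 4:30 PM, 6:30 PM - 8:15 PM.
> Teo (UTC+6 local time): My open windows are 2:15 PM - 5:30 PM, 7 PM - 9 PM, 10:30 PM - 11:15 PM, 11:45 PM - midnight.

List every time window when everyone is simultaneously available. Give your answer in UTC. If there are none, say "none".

Oliver in UTC: 08:15-10:15, 10:30-13:45 (add 2h to convert from UTC-2).
Leo in UTC: 07:00-14:45 (subtract 6h to convert from UTC+6).
Freya in UTC: 07:00-10:30, 12:30-14:15 (subtract 6h to convert from UTC+6).
Teo in UTC: 08:15-11:30, 13:00-15:00, 16:30-17:15, 17:45-18:00 (subtract 6h to convert from UTC+6).
Oliver ∩ Leo: 08:15-10:15, 10:30-13:45.
Oliver ∩ Leo ∩ Freya: 08:15-10:15, 12:30-13:45.
Oliver ∩ Leo ∩ Freya ∩ Teo: 08:15-10:15, 13:00-13:45.
So the common availability across everyone is 08:15-10:15, 13:00-13:45.

08:15-10:15, 13:00-13:45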